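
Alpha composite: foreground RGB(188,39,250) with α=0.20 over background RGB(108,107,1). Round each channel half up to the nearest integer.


C = α×F + (1-α)×B, with 1-α = 0.80
R: 0.20×188 + 0.80×108 = 37.60 + 86.40 = 124.00 → 124
G: 0.20×39 + 0.80×107 = 7.80 + 85.60 = 93.40 → 93
B: 0.20×250 + 0.80×1 = 50.00 + 0.80 = 50.80 → 51
= RGB(124, 93, 51)


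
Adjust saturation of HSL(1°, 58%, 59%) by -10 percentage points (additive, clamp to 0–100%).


Original S = 58%
Adjustment = -10 percentage points
New S = 58 + (-10) = 48
Clamp to [0, 100] → 48
= HSL(1°, 48%, 59%)


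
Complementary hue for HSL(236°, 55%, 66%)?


Complement = opposite side of color wheel = hue + 180°
H' = (236 + 180) mod 360 = 56°
S and L unchanged.
= HSL(56°, 55%, 66%)


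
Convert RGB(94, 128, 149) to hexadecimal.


R = 94 → 5E (hex)
G = 128 → 80 (hex)
B = 149 → 95 (hex)
Hex = #5E8095


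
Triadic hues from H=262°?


Triadic: equally spaced at 120° intervals
H1 = 262°
H2 = (262 + 120) mod 360 = 22°
H3 = (262 + 240) mod 360 = 142°
Triadic = 262°, 22°, 142°


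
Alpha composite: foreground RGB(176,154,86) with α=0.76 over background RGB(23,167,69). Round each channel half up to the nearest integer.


C = α×F + (1-α)×B, with 1-α = 0.24
R: 0.76×176 + 0.24×23 = 133.76 + 5.52 = 139.28 → 139
G: 0.76×154 + 0.24×167 = 117.04 + 40.08 = 157.12 → 157
B: 0.76×86 + 0.24×69 = 65.36 + 16.56 = 81.92 → 82
= RGB(139, 157, 82)


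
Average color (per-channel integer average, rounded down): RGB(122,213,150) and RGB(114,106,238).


Midpoint: each channel = ⌊(C₁+C₂)/2⌋
R: ⌊(122+114)/2⌋ = 118
G: ⌊(213+106)/2⌋ = 159
B: ⌊(150+238)/2⌋ = 194
= RGB(118, 159, 194)


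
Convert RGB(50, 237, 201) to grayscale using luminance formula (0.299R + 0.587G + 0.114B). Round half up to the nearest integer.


Gray = 0.299×R + 0.587×G + 0.114×B
Gray = 0.299×50 + 0.587×237 + 0.114×201
Gray = 14.950 + 139.119 + 22.914
Gray = 176.983 → round half up → 177
Gray = 177


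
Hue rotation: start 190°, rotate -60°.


New hue = (H + rotation) mod 360
New hue = (190 -60) mod 360
= 130 mod 360
= 130°


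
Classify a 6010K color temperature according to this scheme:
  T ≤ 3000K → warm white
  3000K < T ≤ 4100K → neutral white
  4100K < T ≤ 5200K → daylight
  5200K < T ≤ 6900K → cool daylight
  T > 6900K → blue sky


Temperature: 6010K
5200K < 6010K ≤ 6900K → cool daylight
Classification: cool daylight


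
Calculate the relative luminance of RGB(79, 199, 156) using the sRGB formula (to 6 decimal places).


Linearize each channel (sRGB transfer function): c = v/255; c_lin = c/12.92 if c ≤ 0.04045, else ((c+0.055)/1.055)^2.4
  R: 79/255 ≈ 0.309804 > 0.04045 → ((0.309804+0.055)/1.055)^2.4 ≈ 0.078187
  G: 199/255 ≈ 0.780392 > 0.04045 → ((0.780392+0.055)/1.055)^2.4 ≈ 0.571125
  B: 156/255 ≈ 0.611765 > 0.04045 → ((0.611765+0.055)/1.055)^2.4 ≈ 0.332452
R_lin = 0.078187, G_lin = 0.571125, B_lin = 0.332452
L = 0.2126×R + 0.7152×G + 0.0722×B
L = 0.2126×0.078187 + 0.7152×0.571125 + 0.0722×0.332452
L ≈ 0.449094


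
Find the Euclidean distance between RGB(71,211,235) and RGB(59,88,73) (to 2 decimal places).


d = √[(R₁-R₂)² + (G₁-G₂)² + (B₁-B₂)²]
d = √[(71-59)² + (211-88)² + (235-73)²]
d = √[144 + 15129 + 26244]
d = √41517
d ≈ 203.76


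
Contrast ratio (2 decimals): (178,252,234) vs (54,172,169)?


Linearize each sRGB channel c=v/255: c/12.92 if c ≤ 0.04045 else ((c+0.055)/1.055)^2.4
L = 0.2126×R_lin + 0.7152×G_lin + 0.0722×B_lin
Color 1 (178,252,234):
  R=178: 178/255≈0.6980 > 0.04045 → ((0.6980+0.055)/1.055)^2.4 ≈ 0.44520
  G=252: 252/255≈0.9882 > 0.04045 → ((0.9882+0.055)/1.055)^2.4 ≈ 0.97345
  B=234: 234/255≈0.9176 > 0.04045 → ((0.9176+0.055)/1.055)^2.4 ≈ 0.82279
  L1 = 0.2126×0.44520 + 0.7152×0.97345 + 0.0722×0.82279 ≈ 0.85026
Color 2 (54,172,169):
  R=54: 54/255≈0.2118 > 0.04045 → ((0.2118+0.055)/1.055)^2.4 ≈ 0.03689
  G=172: 172/255≈0.6745 > 0.04045 → ((0.6745+0.055)/1.055)^2.4 ≈ 0.41254
  B=169: 169/255≈0.6627 > 0.04045 → ((0.6627+0.055)/1.055)^2.4 ≈ 0.39676
  L2 = 0.2126×0.03689 + 0.7152×0.41254 + 0.0722×0.39676 ≈ 0.33154
Lighter = 0.85026, Darker = 0.33154
Ratio = (L_lighter + 0.05) / (L_darker + 0.05)
Ratio = (0.85026 + 0.05) / (0.33154 + 0.05) = 0.90026 / 0.38154 ≈ 2.3596
Ratio ≈ 2.36:1


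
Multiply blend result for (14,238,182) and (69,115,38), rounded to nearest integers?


Multiply: C = A×B/255, rounded to nearest integer
R: 14×69/255 = 966/255 ≈ 3.788 → 4
G: 238×115/255 = 27370/255 ≈ 107.333 → 107
B: 182×38/255 = 6916/255 ≈ 27.122 → 27
= RGB(4, 107, 27)


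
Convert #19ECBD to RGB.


19 → 25 (R)
EC → 236 (G)
BD → 189 (B)
= RGB(25, 236, 189)


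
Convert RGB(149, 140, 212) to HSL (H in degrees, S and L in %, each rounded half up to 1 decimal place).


Normalize: R'=149/255≈0.5843, G'=140/255≈0.5490, B'=212/255≈0.8314
Max=212/255, Min=140/255, Δ=Max-Min=72/255
L = (Max+Min)/2 = (212+140)/510 = 352/510 = 0.69019… → L = 69.0%
L > 0.5 → S = Δ/(2-Max-Min) = 72/(510-212-140) = 72/158 = 0.45569… → S = 45.6%
(the 1/255 factors cancel in S and H, so raw channel differences can be used)
Max is B' → H = 60 × ((R-G)/Δ + 4) = 60 × ((149-140)/72 + 4)
  9/72 + 4 = 0.125 + 4 = 4.125
  H = 60 × 4.125 = 247.5° → H = 247.5°
= HSL(247.5°, 45.6%, 69.0%)


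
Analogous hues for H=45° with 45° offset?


Base hue: 45°
Left analog: (45 - 45) mod 360 = 0°
Right analog: (45 + 45) mod 360 = 90°
Analogous hues = 0° and 90°


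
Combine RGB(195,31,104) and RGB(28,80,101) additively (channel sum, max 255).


Additive: each channel = min(255, C₁+C₂)
R: 195+28 = 223 → 223
G: 31+80 = 111 → 111
B: 104+101 = 205 → 205
= RGB(223, 111, 205)


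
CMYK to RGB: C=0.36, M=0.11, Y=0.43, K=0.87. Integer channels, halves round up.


R = 255 × (1-C) × (1-K) = 255 × 0.64 × 0.13 = 21.216 → 21
G = 255 × (1-M) × (1-K) = 255 × 0.89 × 0.13 = 29.5035 → 30
B = 255 × (1-Y) × (1-K) = 255 × 0.57 × 0.13 = 18.8955 → 19
= RGB(21, 30, 19)


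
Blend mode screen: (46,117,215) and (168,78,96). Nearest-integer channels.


Screen: C = 255 - (255-A)×(255-B)/255, rounded to nearest integer
R: 255 - (255-46)×(255-168)/255 = 255 - 18183/255 ≈ 255 - 71.306 = 183.694 → 184
G: 255 - (255-117)×(255-78)/255 = 255 - 24426/255 ≈ 255 - 95.788 = 159.212 → 159
B: 255 - (255-215)×(255-96)/255 = 255 - 6360/255 ≈ 255 - 24.941 = 230.059 → 230
= RGB(184, 159, 230)


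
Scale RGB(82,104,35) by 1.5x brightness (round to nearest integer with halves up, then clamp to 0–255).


Multiply each channel by 1.5, round half up, clamp to [0, 255]
R: 82×1.5 = 123
G: 104×1.5 = 156
B: 35×1.5 = 52.5 → round → 53
= RGB(123, 156, 53)


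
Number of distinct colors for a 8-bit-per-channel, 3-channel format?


Total bits = 8 bits/channel × 3 channels = 24 bits
Distinct colors = 2^24
= 16,777,216 colors


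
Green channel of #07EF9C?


Color: #07EF9C
R = 07 = 7
G = EF = 239
B = 9C = 156
Green = 239


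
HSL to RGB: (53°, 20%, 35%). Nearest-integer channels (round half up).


H=53°, S=0.20, L=0.35
C = (1-|2L-1|)×S = (1-|-0.30|)×0.20 = 0.14
H' = H/60 = 53/60 ≈ 0.8833; X = C×(1-|H' mod 2 - 1|) ≈ 0.1237
m = L - C/2 = 0.35 - 0.07 = 0.28
Sector ⌊H'⌋ = 0 → (R',G',B') = (0.14, ≈0.1237, 0.0)
RGB = ((R'+m)×255, (G'+m)×255, (B'+m)×255) = (107.1, 102.935, 71.4)
Round half up → RGB(107, 103, 71)


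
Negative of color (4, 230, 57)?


Invert: (255-R, 255-G, 255-B)
R: 255-4 = 251
G: 255-230 = 25
B: 255-57 = 198
= RGB(251, 25, 198)


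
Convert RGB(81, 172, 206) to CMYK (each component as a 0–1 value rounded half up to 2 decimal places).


R'=81/255≈0.3176, G'=172/255≈0.6745, B'=206/255≈0.8078
K = 1 - max(R',G',B') = 1 - 206/255 = 49/255 = 0.19215… → 0.19
(1-R'-K)/(1-K) simplifies to (max-R)/max with max = 206:
C = (206-81)/206 = 125/206 = 0.60679… → 0.61
M = (206-172)/206 = 34/206 = 0.16504… → 0.17
Y = (206-206)/206 = 0/206 = 0 → 0.00
= CMYK(0.61, 0.17, 0.00, 0.19)


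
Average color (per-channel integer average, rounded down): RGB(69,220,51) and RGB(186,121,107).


Midpoint: each channel = ⌊(C₁+C₂)/2⌋
R: ⌊(69+186)/2⌋ = 127
G: ⌊(220+121)/2⌋ = 170
B: ⌊(51+107)/2⌋ = 79
= RGB(127, 170, 79)


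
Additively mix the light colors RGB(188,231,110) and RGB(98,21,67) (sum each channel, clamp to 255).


Additive: each channel = min(255, C₁+C₂)
R: 188+98 = 286 → 255
G: 231+21 = 252 → 252
B: 110+67 = 177 → 177
= RGB(255, 252, 177)


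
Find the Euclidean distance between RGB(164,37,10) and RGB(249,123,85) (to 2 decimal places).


d = √[(R₁-R₂)² + (G₁-G₂)² + (B₁-B₂)²]
d = √[(164-249)² + (37-123)² + (10-85)²]
d = √[7225 + 7396 + 5625]
d = √20246
d ≈ 142.29


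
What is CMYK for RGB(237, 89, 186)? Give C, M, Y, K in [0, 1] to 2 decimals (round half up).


R'=237/255≈0.9294, G'=89/255≈0.3490, B'=186/255≈0.7294
K = 1 - max(R',G',B') = 1 - 237/255 = 18/255 = 0.07058… → 0.07
(1-R'-K)/(1-K) simplifies to (max-R)/max with max = 237:
C = (237-237)/237 = 0/237 = 0 → 0.00
M = (237-89)/237 = 148/237 = 0.62447… → 0.62
Y = (237-186)/237 = 51/237 = 0.21518… → 0.22
= CMYK(0.00, 0.62, 0.22, 0.07)


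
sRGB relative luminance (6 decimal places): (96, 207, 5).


Linearize each channel (sRGB transfer function): c = v/255; c_lin = c/12.92 if c ≤ 0.04045, else ((c+0.055)/1.055)^2.4
  R: 96/255 ≈ 0.376471 > 0.04045 → ((0.376471+0.055)/1.055)^2.4 ≈ 0.116971
  G: 207/255 ≈ 0.811765 > 0.04045 → ((0.811765+0.055)/1.055)^2.4 ≈ 0.623960
  B: 5/255 ≈ 0.019608 ≤ 0.04045 → 0.019608/12.92 ≈ 0.001518
R_lin = 0.116971, G_lin = 0.623960, B_lin = 0.001518
L = 0.2126×R + 0.7152×G + 0.0722×B
L = 0.2126×0.116971 + 0.7152×0.623960 + 0.0722×0.001518
L ≈ 0.471234


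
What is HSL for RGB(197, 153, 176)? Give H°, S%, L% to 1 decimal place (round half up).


Normalize: R'=197/255≈0.7725, G'=153/255≈0.6000, B'=176/255≈0.6902
Max=197/255, Min=153/255, Δ=Max-Min=44/255
L = (Max+Min)/2 = (197+153)/510 = 350/510 = 0.68627… → L = 68.6%
L > 0.5 → S = Δ/(2-Max-Min) = 44/(510-197-153) = 44/160 = 0.275 → S = 27.5%
(the 1/255 factors cancel in S and H, so raw channel differences can be used)
Max is R' → H = 60 × (((G-B)/Δ) mod 6) = 60 × (((153-176)/44) mod 6)
  (-23)/44 = -0.5227…; negative, so add 6 → 5.4772…
  H = 60 × 5.4772… = 328.636…° → H = 328.6°
= HSL(328.6°, 27.5%, 68.6%)


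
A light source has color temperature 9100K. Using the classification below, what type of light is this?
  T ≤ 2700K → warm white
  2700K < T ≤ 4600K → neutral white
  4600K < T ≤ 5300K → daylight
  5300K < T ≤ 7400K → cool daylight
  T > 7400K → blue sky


Temperature: 9100K
9100K > 7400K → blue sky
Classification: blue sky


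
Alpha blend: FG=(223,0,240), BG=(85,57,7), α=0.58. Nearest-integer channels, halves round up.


C = α×F + (1-α)×B, with 1-α = 0.42
R: 0.58×223 + 0.42×85 = 129.34 + 35.70 = 165.04 → 165
G: 0.58×0 + 0.42×57 = 0.00 + 23.94 = 23.94 → 24
B: 0.58×240 + 0.42×7 = 139.20 + 2.94 = 142.14 → 142
= RGB(165, 24, 142)


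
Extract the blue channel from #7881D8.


Color: #7881D8
R = 78 = 120
G = 81 = 129
B = D8 = 216
Blue = 216


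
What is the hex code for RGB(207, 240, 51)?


R = 207 → CF (hex)
G = 240 → F0 (hex)
B = 51 → 33 (hex)
Hex = #CFF033


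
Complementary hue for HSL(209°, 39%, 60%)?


Complement = opposite side of color wheel = hue + 180°
H' = (209 + 180) mod 360 = 29°
S and L unchanged.
= HSL(29°, 39%, 60%)


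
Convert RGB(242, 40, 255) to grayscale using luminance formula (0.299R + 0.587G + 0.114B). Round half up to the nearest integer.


Gray = 0.299×R + 0.587×G + 0.114×B
Gray = 0.299×242 + 0.587×40 + 0.114×255
Gray = 72.358 + 23.480 + 29.070
Gray = 124.908 → round half up → 125
Gray = 125


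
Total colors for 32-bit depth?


Colors = 2^bits = 2^32
= 4,294,967,296 colors


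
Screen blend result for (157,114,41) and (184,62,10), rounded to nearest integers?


Screen: C = 255 - (255-A)×(255-B)/255, rounded to nearest integer
R: 255 - (255-157)×(255-184)/255 = 255 - 6958/255 ≈ 255 - 27.286 = 227.714 → 228
G: 255 - (255-114)×(255-62)/255 = 255 - 27213/255 ≈ 255 - 106.718 = 148.282 → 148
B: 255 - (255-41)×(255-10)/255 = 255 - 52430/255 ≈ 255 - 205.608 = 49.392 → 49
= RGB(228, 148, 49)


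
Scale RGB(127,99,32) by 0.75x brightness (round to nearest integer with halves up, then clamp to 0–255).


Multiply each channel by 0.75, round half up, clamp to [0, 255]
R: 127×0.75 = 95.25 → round → 95
G: 99×0.75 = 74.25 → round → 74
B: 32×0.75 = 24
= RGB(95, 74, 24)


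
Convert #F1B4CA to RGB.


F1 → 241 (R)
B4 → 180 (G)
CA → 202 (B)
= RGB(241, 180, 202)


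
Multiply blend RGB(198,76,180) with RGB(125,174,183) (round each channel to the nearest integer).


Multiply: C = A×B/255, rounded to nearest integer
R: 198×125/255 = 24750/255 ≈ 97.059 → 97
G: 76×174/255 = 13224/255 ≈ 51.859 → 52
B: 180×183/255 = 32940/255 ≈ 129.176 → 129
= RGB(97, 52, 129)


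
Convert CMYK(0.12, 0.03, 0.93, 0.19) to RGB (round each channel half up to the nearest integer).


R = 255 × (1-C) × (1-K) = 255 × 0.88 × 0.81 = 181.764 → 182
G = 255 × (1-M) × (1-K) = 255 × 0.97 × 0.81 = 200.3535 → 200
B = 255 × (1-Y) × (1-K) = 255 × 0.07 × 0.81 = 14.4585 → 14
= RGB(182, 200, 14)


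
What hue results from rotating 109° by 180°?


New hue = (H + rotation) mod 360
New hue = (109 + 180) mod 360
= 289 mod 360
= 289°


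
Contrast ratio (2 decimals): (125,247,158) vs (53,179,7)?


Linearize each sRGB channel c=v/255: c/12.92 if c ≤ 0.04045 else ((c+0.055)/1.055)^2.4
L = 0.2126×R_lin + 0.7152×G_lin + 0.0722×B_lin
Color 1 (125,247,158):
  R=125: 125/255≈0.4902 > 0.04045 → ((0.4902+0.055)/1.055)^2.4 ≈ 0.20508
  G=247: 247/255≈0.9686 > 0.04045 → ((0.9686+0.055)/1.055)^2.4 ≈ 0.93011
  B=158: 158/255≈0.6196 > 0.04045 → ((0.6196+0.055)/1.055)^2.4 ≈ 0.34191
  L1 = 0.2126×0.20508 + 0.7152×0.93011 + 0.0722×0.34191 ≈ 0.73350
Color 2 (53,179,7):
  R=53: 53/255≈0.2078 > 0.04045 → ((0.2078+0.055)/1.055)^2.4 ≈ 0.03560
  G=179: 179/255≈0.7020 > 0.04045 → ((0.7020+0.055)/1.055)^2.4 ≈ 0.45079
  B=7: 7/255≈0.0275 ≤ 0.04045 → 0.0275/12.92 ≈ 0.00212
  L2 = 0.2126×0.03560 + 0.7152×0.45079 + 0.0722×0.00212 ≈ 0.33012
Lighter = 0.73350, Darker = 0.33012
Ratio = (L_lighter + 0.05) / (L_darker + 0.05)
Ratio = (0.73350 + 0.05) / (0.33012 + 0.05) = 0.78350 / 0.38012 ≈ 2.0612
Ratio ≈ 2.06:1


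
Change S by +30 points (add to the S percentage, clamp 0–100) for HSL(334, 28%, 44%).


Original S = 28%
Adjustment = +30 percentage points
New S = 28 + (30) = 58
Clamp to [0, 100] → 58
= HSL(334°, 58%, 44%)


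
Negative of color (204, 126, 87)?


Invert: (255-R, 255-G, 255-B)
R: 255-204 = 51
G: 255-126 = 129
B: 255-87 = 168
= RGB(51, 129, 168)


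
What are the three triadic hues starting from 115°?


Triadic: equally spaced at 120° intervals
H1 = 115°
H2 = (115 + 120) mod 360 = 235°
H3 = (115 + 240) mod 360 = 355°
Triadic = 115°, 235°, 355°


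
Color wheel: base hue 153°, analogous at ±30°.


Base hue: 153°
Left analog: (153 - 30) mod 360 = 123°
Right analog: (153 + 30) mod 360 = 183°
Analogous hues = 123° and 183°


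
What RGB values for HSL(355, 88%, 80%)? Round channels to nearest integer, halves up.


H=355°, S=0.88, L=0.80
C = (1-|2L-1|)×S = (1-|0.60|)×0.88 = 0.352
H' = H/60 = 355/60 ≈ 5.9167; X = C×(1-|H' mod 2 - 1|) ≈ 0.0293
m = L - C/2 = 0.80 - 0.176 = 0.624
Sector ⌊H'⌋ = 5 → (R',G',B') = (0.352, 0.0, ≈0.0293)
RGB = ((R'+m)×255, (G'+m)×255, (B'+m)×255) = (248.88, 159.12, 166.6)
Round half up → RGB(249, 159, 167)


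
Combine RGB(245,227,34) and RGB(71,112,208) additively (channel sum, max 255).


Additive: each channel = min(255, C₁+C₂)
R: 245+71 = 316 → 255
G: 227+112 = 339 → 255
B: 34+208 = 242 → 242
= RGB(255, 255, 242)


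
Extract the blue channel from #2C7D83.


Color: #2C7D83
R = 2C = 44
G = 7D = 125
B = 83 = 131
Blue = 131


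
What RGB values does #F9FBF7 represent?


F9 → 249 (R)
FB → 251 (G)
F7 → 247 (B)
= RGB(249, 251, 247)


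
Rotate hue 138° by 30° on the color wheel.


New hue = (H + rotation) mod 360
New hue = (138 + 30) mod 360
= 168 mod 360
= 168°


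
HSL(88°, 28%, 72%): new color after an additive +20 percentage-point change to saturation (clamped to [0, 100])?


Original S = 28%
Adjustment = +20 percentage points
New S = 28 + (20) = 48
Clamp to [0, 100] → 48
= HSL(88°, 48%, 72%)


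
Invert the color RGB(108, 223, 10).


Invert: (255-R, 255-G, 255-B)
R: 255-108 = 147
G: 255-223 = 32
B: 255-10 = 245
= RGB(147, 32, 245)


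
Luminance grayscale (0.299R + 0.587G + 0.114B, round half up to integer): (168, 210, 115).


Gray = 0.299×R + 0.587×G + 0.114×B
Gray = 0.299×168 + 0.587×210 + 0.114×115
Gray = 50.232 + 123.270 + 13.110
Gray = 186.612 → round half up → 187
Gray = 187


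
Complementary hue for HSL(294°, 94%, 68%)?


Complement = opposite side of color wheel = hue + 180°
H' = (294 + 180) mod 360 = 114°
S and L unchanged.
= HSL(114°, 94%, 68%)


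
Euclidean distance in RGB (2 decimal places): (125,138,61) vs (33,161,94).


d = √[(R₁-R₂)² + (G₁-G₂)² + (B₁-B₂)²]
d = √[(125-33)² + (138-161)² + (61-94)²]
d = √[8464 + 529 + 1089]
d = √10082
d ≈ 100.41


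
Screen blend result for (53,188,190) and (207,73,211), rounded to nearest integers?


Screen: C = 255 - (255-A)×(255-B)/255, rounded to nearest integer
R: 255 - (255-53)×(255-207)/255 = 255 - 9696/255 ≈ 255 - 38.024 = 216.976 → 217
G: 255 - (255-188)×(255-73)/255 = 255 - 12194/255 ≈ 255 - 47.820 = 207.180 → 207
B: 255 - (255-190)×(255-211)/255 = 255 - 2860/255 ≈ 255 - 11.216 = 243.784 → 244
= RGB(217, 207, 244)


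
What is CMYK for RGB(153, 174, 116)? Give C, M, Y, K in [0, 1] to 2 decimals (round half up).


R'=153/255≈0.6000, G'=174/255≈0.6824, B'=116/255≈0.4549
K = 1 - max(R',G',B') = 1 - 174/255 = 81/255 = 0.31764… → 0.32
(1-R'-K)/(1-K) simplifies to (max-R)/max with max = 174:
C = (174-153)/174 = 21/174 = 0.12068… → 0.12
M = (174-174)/174 = 0/174 = 0 → 0.00
Y = (174-116)/174 = 58/174 = 0.33333… → 0.33
= CMYK(0.12, 0.00, 0.33, 0.32)


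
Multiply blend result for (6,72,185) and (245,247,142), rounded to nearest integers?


Multiply: C = A×B/255, rounded to nearest integer
R: 6×245/255 = 1470/255 ≈ 5.765 → 6
G: 72×247/255 = 17784/255 ≈ 69.741 → 70
B: 185×142/255 = 26270/255 ≈ 103.020 → 103
= RGB(6, 70, 103)


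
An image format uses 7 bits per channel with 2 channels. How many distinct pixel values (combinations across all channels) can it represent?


Total bits = 7 bits/channel × 2 channels = 14 bits
Distinct pixel values = 2^14
= 16,384 pixel values


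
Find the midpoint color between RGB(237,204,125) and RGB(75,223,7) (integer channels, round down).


Midpoint: each channel = ⌊(C₁+C₂)/2⌋
R: ⌊(237+75)/2⌋ = 156
G: ⌊(204+223)/2⌋ = 213
B: ⌊(125+7)/2⌋ = 66
= RGB(156, 213, 66)


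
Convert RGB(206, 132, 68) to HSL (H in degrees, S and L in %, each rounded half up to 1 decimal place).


Normalize: R'=206/255≈0.8078, G'=132/255≈0.5176, B'=68/255≈0.2667
Max=206/255, Min=68/255, Δ=Max-Min=138/255
L = (Max+Min)/2 = (206+68)/510 = 274/510 = 0.53725… → L = 53.7%
L > 0.5 → S = Δ/(2-Max-Min) = 138/(510-206-68) = 138/236 = 0.58474… → S = 58.5%
(the 1/255 factors cancel in S and H, so raw channel differences can be used)
Max is R' → H = 60 × (((G-B)/Δ) mod 6) = 60 × (((132-68)/138) mod 6)
  64/138 = 0.4637…
  H = 60 × 0.4637… = 27.826…° → H = 27.8°
= HSL(27.8°, 58.5%, 53.7%)


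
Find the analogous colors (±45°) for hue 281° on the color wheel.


Base hue: 281°
Left analog: (281 - 45) mod 360 = 236°
Right analog: (281 + 45) mod 360 = 326°
Analogous hues = 236° and 326°


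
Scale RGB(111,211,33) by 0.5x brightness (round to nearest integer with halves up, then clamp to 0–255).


Multiply each channel by 0.5, round half up, clamp to [0, 255]
R: 111×0.5 = 55.5 → round → 56
G: 211×0.5 = 105.5 → round → 106
B: 33×0.5 = 16.5 → round → 17
= RGB(56, 106, 17)


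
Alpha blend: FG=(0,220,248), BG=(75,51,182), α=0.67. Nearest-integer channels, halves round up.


C = α×F + (1-α)×B, with 1-α = 0.33
R: 0.67×0 + 0.33×75 = 0.00 + 24.75 = 24.75 → 25
G: 0.67×220 + 0.33×51 = 147.40 + 16.83 = 164.23 → 164
B: 0.67×248 + 0.33×182 = 166.16 + 60.06 = 226.22 → 226
= RGB(25, 164, 226)


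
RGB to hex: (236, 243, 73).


R = 236 → EC (hex)
G = 243 → F3 (hex)
B = 73 → 49 (hex)
Hex = #ECF349


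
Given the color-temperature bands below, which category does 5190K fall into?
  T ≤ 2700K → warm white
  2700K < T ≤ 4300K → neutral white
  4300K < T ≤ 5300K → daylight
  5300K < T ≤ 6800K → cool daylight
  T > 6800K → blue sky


Temperature: 5190K
4300K < 5190K ≤ 5300K → daylight
Classification: daylight


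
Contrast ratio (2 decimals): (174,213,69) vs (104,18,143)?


Linearize each sRGB channel c=v/255: c/12.92 if c ≤ 0.04045 else ((c+0.055)/1.055)^2.4
L = 0.2126×R_lin + 0.7152×G_lin + 0.0722×B_lin
Color 1 (174,213,69):
  R=174: 174/255≈0.6824 > 0.04045 → ((0.6824+0.055)/1.055)^2.4 ≈ 0.42327
  G=213: 213/255≈0.8353 > 0.04045 → ((0.8353+0.055)/1.055)^2.4 ≈ 0.66539
  B=69: 69/255≈0.2706 > 0.04045 → ((0.2706+0.055)/1.055)^2.4 ≈ 0.05951
  L1 = 0.2126×0.42327 + 0.7152×0.66539 + 0.0722×0.05951 ≈ 0.57017
Color 2 (104,18,143):
  R=104: 104/255≈0.4078 > 0.04045 → ((0.4078+0.055)/1.055)^2.4 ≈ 0.13843
  G=18: 18/255≈0.0706 > 0.04045 → ((0.0706+0.055)/1.055)^2.4 ≈ 0.00605
  B=143: 143/255≈0.5608 > 0.04045 → ((0.5608+0.055)/1.055)^2.4 ≈ 0.27468
  L2 = 0.2126×0.13843 + 0.7152×0.00605 + 0.0722×0.27468 ≈ 0.05359
Lighter = 0.57017, Darker = 0.05359
Ratio = (L_lighter + 0.05) / (L_darker + 0.05)
Ratio = (0.57017 + 0.05) / (0.05359 + 0.05) = 0.62017 / 0.10359 ≈ 5.9869
Ratio ≈ 5.99:1


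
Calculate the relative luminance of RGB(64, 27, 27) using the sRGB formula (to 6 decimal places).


Linearize each channel (sRGB transfer function): c = v/255; c_lin = c/12.92 if c ≤ 0.04045, else ((c+0.055)/1.055)^2.4
  R: 64/255 ≈ 0.250980 > 0.04045 → ((0.250980+0.055)/1.055)^2.4 ≈ 0.051269
  G: 27/255 ≈ 0.105882 > 0.04045 → ((0.105882+0.055)/1.055)^2.4 ≈ 0.010960
  B: 27/255 ≈ 0.105882 > 0.04045 → ((0.105882+0.055)/1.055)^2.4 ≈ 0.010960
R_lin = 0.051269, G_lin = 0.010960, B_lin = 0.010960
L = 0.2126×R + 0.7152×G + 0.0722×B
L = 0.2126×0.051269 + 0.7152×0.010960 + 0.0722×0.010960
L ≈ 0.019530


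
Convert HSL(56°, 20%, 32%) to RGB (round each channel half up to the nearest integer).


H=56°, S=0.20, L=0.32
C = (1-|2L-1|)×S = (1-|-0.36|)×0.20 = 0.128
H' = H/60 = 56/60 ≈ 0.9333; X = C×(1-|H' mod 2 - 1|) ≈ 0.1195
m = L - C/2 = 0.32 - 0.064 = 0.256
Sector ⌊H'⌋ = 0 → (R',G',B') = (0.128, ≈0.1195, 0.0)
RGB = ((R'+m)×255, (G'+m)×255, (B'+m)×255) = (97.92, 95.744, 65.28)
Round half up → RGB(98, 96, 65)


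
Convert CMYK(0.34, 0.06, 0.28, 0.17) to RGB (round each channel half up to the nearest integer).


R = 255 × (1-C) × (1-K) = 255 × 0.66 × 0.83 = 139.689 → 140
G = 255 × (1-M) × (1-K) = 255 × 0.94 × 0.83 = 198.951 → 199
B = 255 × (1-Y) × (1-K) = 255 × 0.72 × 0.83 = 152.388 → 152
= RGB(140, 199, 152)


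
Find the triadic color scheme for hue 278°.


Triadic: equally spaced at 120° intervals
H1 = 278°
H2 = (278 + 120) mod 360 = 38°
H3 = (278 + 240) mod 360 = 158°
Triadic = 278°, 38°, 158°


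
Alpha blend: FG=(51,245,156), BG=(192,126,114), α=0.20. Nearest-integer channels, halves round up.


C = α×F + (1-α)×B, with 1-α = 0.80
R: 0.20×51 + 0.80×192 = 10.20 + 153.60 = 163.80 → 164
G: 0.20×245 + 0.80×126 = 49.00 + 100.80 = 149.80 → 150
B: 0.20×156 + 0.80×114 = 31.20 + 91.20 = 122.40 → 122
= RGB(164, 150, 122)


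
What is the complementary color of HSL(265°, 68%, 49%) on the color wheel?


Complement = opposite side of color wheel = hue + 180°
H' = (265 + 180) mod 360 = 85°
S and L unchanged.
= HSL(85°, 68%, 49%)


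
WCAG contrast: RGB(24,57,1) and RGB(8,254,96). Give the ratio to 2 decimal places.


Linearize each sRGB channel c=v/255: c/12.92 if c ≤ 0.04045 else ((c+0.055)/1.055)^2.4
L = 0.2126×R_lin + 0.7152×G_lin + 0.0722×B_lin
Color 1 (24,57,1):
  R=24: 24/255≈0.0941 > 0.04045 → ((0.0941+0.055)/1.055)^2.4 ≈ 0.00913
  G=57: 57/255≈0.2235 > 0.04045 → ((0.2235+0.055)/1.055)^2.4 ≈ 0.04092
  B=1: 1/255≈0.0039 ≤ 0.04045 → 0.0039/12.92 ≈ 0.00030
  L1 = 0.2126×0.00913 + 0.7152×0.04092 + 0.0722×0.00030 ≈ 0.03123
Color 2 (8,254,96):
  R=8: 8/255≈0.0314 ≤ 0.04045 → 0.0314/12.92 ≈ 0.00243
  G=254: 254/255≈0.9961 > 0.04045 → ((0.9961+0.055)/1.055)^2.4 ≈ 0.99110
  B=96: 96/255≈0.3765 > 0.04045 → ((0.3765+0.055)/1.055)^2.4 ≈ 0.11697
  L2 = 0.2126×0.00243 + 0.7152×0.99110 + 0.0722×0.11697 ≈ 0.71780
Lighter = 0.71780, Darker = 0.03123
Ratio = (L_lighter + 0.05) / (L_darker + 0.05)
Ratio = (0.71780 + 0.05) / (0.03123 + 0.05) = 0.76780 / 0.08123 ≈ 9.4526
Ratio ≈ 9.45:1


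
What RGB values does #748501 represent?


74 → 116 (R)
85 → 133 (G)
01 → 1 (B)
= RGB(116, 133, 1)


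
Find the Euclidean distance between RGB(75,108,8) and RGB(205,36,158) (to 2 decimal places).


d = √[(R₁-R₂)² + (G₁-G₂)² + (B₁-B₂)²]
d = √[(75-205)² + (108-36)² + (8-158)²]
d = √[16900 + 5184 + 22500]
d = √44584
d ≈ 211.15


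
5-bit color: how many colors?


Colors = 2^bits = 2^5
= 32 colors


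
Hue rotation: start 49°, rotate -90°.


New hue = (H + rotation) mod 360
New hue = (49 -90) mod 360
= -41 mod 360
= 319°


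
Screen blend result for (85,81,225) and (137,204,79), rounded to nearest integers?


Screen: C = 255 - (255-A)×(255-B)/255, rounded to nearest integer
R: 255 - (255-85)×(255-137)/255 = 255 - 20060/255 ≈ 255 - 78.667 = 176.333 → 176
G: 255 - (255-81)×(255-204)/255 = 255 - 8874/255 ≈ 255 - 34.800 = 220.200 → 220
B: 255 - (255-225)×(255-79)/255 = 255 - 5280/255 ≈ 255 - 20.706 = 234.294 → 234
= RGB(176, 220, 234)


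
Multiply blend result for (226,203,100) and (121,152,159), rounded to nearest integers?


Multiply: C = A×B/255, rounded to nearest integer
R: 226×121/255 = 27346/255 ≈ 107.239 → 107
G: 203×152/255 = 30856/255 ≈ 121.004 → 121
B: 100×159/255 = 15900/255 ≈ 62.353 → 62
= RGB(107, 121, 62)


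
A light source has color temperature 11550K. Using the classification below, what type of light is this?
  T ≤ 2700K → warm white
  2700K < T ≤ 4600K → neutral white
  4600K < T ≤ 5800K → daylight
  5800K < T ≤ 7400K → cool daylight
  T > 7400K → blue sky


Temperature: 11550K
11550K > 7400K → blue sky
Classification: blue sky


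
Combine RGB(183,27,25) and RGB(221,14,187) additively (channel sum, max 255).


Additive: each channel = min(255, C₁+C₂)
R: 183+221 = 404 → 255
G: 27+14 = 41 → 41
B: 25+187 = 212 → 212
= RGB(255, 41, 212)


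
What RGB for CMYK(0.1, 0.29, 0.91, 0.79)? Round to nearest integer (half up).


R = 255 × (1-C) × (1-K) = 255 × 0.90 × 0.21 = 48.195 → 48
G = 255 × (1-M) × (1-K) = 255 × 0.71 × 0.21 = 38.0205 → 38
B = 255 × (1-Y) × (1-K) = 255 × 0.09 × 0.21 = 4.8195 → 5
= RGB(48, 38, 5)


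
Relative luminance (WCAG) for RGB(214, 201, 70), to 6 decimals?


Linearize each channel (sRGB transfer function): c = v/255; c_lin = c/12.92 if c ≤ 0.04045, else ((c+0.055)/1.055)^2.4
  R: 214/255 ≈ 0.839216 > 0.04045 → ((0.839216+0.055)/1.055)^2.4 ≈ 0.672443
  G: 201/255 ≈ 0.788235 > 0.04045 → ((0.788235+0.055)/1.055)^2.4 ≈ 0.584078
  B: 70/255 ≈ 0.274510 > 0.04045 → ((0.274510+0.055)/1.055)^2.4 ≈ 0.061246
R_lin = 0.672443, G_lin = 0.584078, B_lin = 0.061246
L = 0.2126×R + 0.7152×G + 0.0722×B
L = 0.2126×0.672443 + 0.7152×0.584078 + 0.0722×0.061246
L ≈ 0.565116


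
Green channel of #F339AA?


Color: #F339AA
R = F3 = 243
G = 39 = 57
B = AA = 170
Green = 57


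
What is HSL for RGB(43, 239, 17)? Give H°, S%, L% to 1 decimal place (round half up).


Normalize: R'=43/255≈0.1686, G'=239/255≈0.9373, B'=17/255≈0.0667
Max=239/255, Min=17/255, Δ=Max-Min=222/255
L = (Max+Min)/2 = (239+17)/510 = 256/510 = 0.50196… → L = 50.2%
L > 0.5 → S = Δ/(2-Max-Min) = 222/(510-239-17) = 222/254 = 0.87401… → S = 87.4%
(the 1/255 factors cancel in S and H, so raw channel differences can be used)
Max is G' → H = 60 × ((B-R)/Δ + 2) = 60 × ((17-43)/222 + 2)
  -26/222 + 2 = -0.1171… + 2 = 1.8828…
  H = 60 × 1.8828… = 112.972…° → H = 113.0°
= HSL(113.0°, 87.4%, 50.2%)


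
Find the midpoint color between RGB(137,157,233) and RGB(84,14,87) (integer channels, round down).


Midpoint: each channel = ⌊(C₁+C₂)/2⌋
R: ⌊(137+84)/2⌋ = 110
G: ⌊(157+14)/2⌋ = 85
B: ⌊(233+87)/2⌋ = 160
= RGB(110, 85, 160)


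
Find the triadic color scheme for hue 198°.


Triadic: equally spaced at 120° intervals
H1 = 198°
H2 = (198 + 120) mod 360 = 318°
H3 = (198 + 240) mod 360 = 78°
Triadic = 198°, 318°, 78°


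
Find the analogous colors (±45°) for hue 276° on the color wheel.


Base hue: 276°
Left analog: (276 - 45) mod 360 = 231°
Right analog: (276 + 45) mod 360 = 321°
Analogous hues = 231° and 321°


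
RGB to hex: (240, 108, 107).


R = 240 → F0 (hex)
G = 108 → 6C (hex)
B = 107 → 6B (hex)
Hex = #F06C6B


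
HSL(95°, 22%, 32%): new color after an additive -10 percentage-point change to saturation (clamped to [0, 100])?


Original S = 22%
Adjustment = -10 percentage points
New S = 22 + (-10) = 12
Clamp to [0, 100] → 12
= HSL(95°, 12%, 32%)


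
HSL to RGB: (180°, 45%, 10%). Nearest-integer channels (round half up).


H=180°, S=0.45, L=0.10
C = (1-|2L-1|)×S = (1-|-0.80|)×0.45 = 0.09
H' = H/60 = 180/60 ≈ 3.0000; X = C×(1-|H' mod 2 - 1|) = 0.09
m = L - C/2 = 0.10 - 0.045 = 0.055
Sector ⌊H'⌋ = 3 → (R',G',B') = (0.0, 0.09, 0.09)
RGB = ((R'+m)×255, (G'+m)×255, (B'+m)×255) = (14.025, 36.975, 36.975)
Round half up → RGB(14, 37, 37)


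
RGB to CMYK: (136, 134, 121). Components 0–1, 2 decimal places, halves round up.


R'=136/255≈0.5333, G'=134/255≈0.5255, B'=121/255≈0.4745
K = 1 - max(R',G',B') = 1 - 136/255 = 119/255 = 0.46666… → 0.47
(1-R'-K)/(1-K) simplifies to (max-R)/max with max = 136:
C = (136-136)/136 = 0/136 = 0 → 0.00
M = (136-134)/136 = 2/136 = 0.01470… → 0.01
Y = (136-121)/136 = 15/136 = 0.11029… → 0.11
= CMYK(0.00, 0.01, 0.11, 0.47)


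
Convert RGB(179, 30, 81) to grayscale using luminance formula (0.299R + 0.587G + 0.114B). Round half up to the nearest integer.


Gray = 0.299×R + 0.587×G + 0.114×B
Gray = 0.299×179 + 0.587×30 + 0.114×81
Gray = 53.521 + 17.610 + 9.234
Gray = 80.365 → round half up → 80
Gray = 80


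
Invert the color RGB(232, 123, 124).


Invert: (255-R, 255-G, 255-B)
R: 255-232 = 23
G: 255-123 = 132
B: 255-124 = 131
= RGB(23, 132, 131)


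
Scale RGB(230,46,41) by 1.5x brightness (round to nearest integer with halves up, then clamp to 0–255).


Multiply each channel by 1.5, round half up, clamp to [0, 255]
R: 230×1.5 = 345 → clamp → 255
G: 46×1.5 = 69
B: 41×1.5 = 61.5 → round → 62
= RGB(255, 69, 62)


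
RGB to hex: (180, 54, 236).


R = 180 → B4 (hex)
G = 54 → 36 (hex)
B = 236 → EC (hex)
Hex = #B436EC


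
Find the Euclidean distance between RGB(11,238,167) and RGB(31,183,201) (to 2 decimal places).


d = √[(R₁-R₂)² + (G₁-G₂)² + (B₁-B₂)²]
d = √[(11-31)² + (238-183)² + (167-201)²]
d = √[400 + 3025 + 1156]
d = √4581
d ≈ 67.68


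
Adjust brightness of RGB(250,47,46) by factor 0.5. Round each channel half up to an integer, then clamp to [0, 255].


Multiply each channel by 0.5, round half up, clamp to [0, 255]
R: 250×0.5 = 125
G: 47×0.5 = 23.5 → round → 24
B: 46×0.5 = 23
= RGB(125, 24, 23)


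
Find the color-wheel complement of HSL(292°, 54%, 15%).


Complement = opposite side of color wheel = hue + 180°
H' = (292 + 180) mod 360 = 112°
S and L unchanged.
= HSL(112°, 54%, 15%)


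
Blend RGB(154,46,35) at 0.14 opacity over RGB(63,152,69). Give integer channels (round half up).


C = α×F + (1-α)×B, with 1-α = 0.86
R: 0.14×154 + 0.86×63 = 21.56 + 54.18 = 75.74 → 76
G: 0.14×46 + 0.86×152 = 6.44 + 130.72 = 137.16 → 137
B: 0.14×35 + 0.86×69 = 4.90 + 59.34 = 64.24 → 64
= RGB(76, 137, 64)


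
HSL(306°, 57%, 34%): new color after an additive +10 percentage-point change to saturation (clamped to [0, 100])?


Original S = 57%
Adjustment = +10 percentage points
New S = 57 + (10) = 67
Clamp to [0, 100] → 67
= HSL(306°, 67%, 34%)


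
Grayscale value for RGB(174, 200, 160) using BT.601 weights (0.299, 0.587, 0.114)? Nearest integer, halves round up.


Gray = 0.299×R + 0.587×G + 0.114×B
Gray = 0.299×174 + 0.587×200 + 0.114×160
Gray = 52.026 + 117.400 + 18.240
Gray = 187.666 → round half up → 188
Gray = 188


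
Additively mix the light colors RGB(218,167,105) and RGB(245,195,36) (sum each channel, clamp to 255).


Additive: each channel = min(255, C₁+C₂)
R: 218+245 = 463 → 255
G: 167+195 = 362 → 255
B: 105+36 = 141 → 141
= RGB(255, 255, 141)


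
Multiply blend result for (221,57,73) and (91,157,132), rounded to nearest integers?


Multiply: C = A×B/255, rounded to nearest integer
R: 221×91/255 = 20111/255 ≈ 78.867 → 79
G: 57×157/255 = 8949/255 ≈ 35.094 → 35
B: 73×132/255 = 9636/255 ≈ 37.788 → 38
= RGB(79, 35, 38)


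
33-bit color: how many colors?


Colors = 2^bits = 2^33
= 8,589,934,592 colors


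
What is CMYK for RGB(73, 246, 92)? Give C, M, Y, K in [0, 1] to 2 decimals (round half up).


R'=73/255≈0.2863, G'=246/255≈0.9647, B'=92/255≈0.3608
K = 1 - max(R',G',B') = 1 - 246/255 = 9/255 = 0.03529… → 0.04
(1-R'-K)/(1-K) simplifies to (max-R)/max with max = 246:
C = (246-73)/246 = 173/246 = 0.70325… → 0.70
M = (246-246)/246 = 0/246 = 0 → 0.00
Y = (246-92)/246 = 154/246 = 0.62601… → 0.63
= CMYK(0.70, 0.00, 0.63, 0.04)


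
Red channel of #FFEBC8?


Color: #FFEBC8
R = FF = 255
G = EB = 235
B = C8 = 200
Red = 255


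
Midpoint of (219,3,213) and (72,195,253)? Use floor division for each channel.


Midpoint: each channel = ⌊(C₁+C₂)/2⌋
R: ⌊(219+72)/2⌋ = 145
G: ⌊(3+195)/2⌋ = 99
B: ⌊(213+253)/2⌋ = 233
= RGB(145, 99, 233)


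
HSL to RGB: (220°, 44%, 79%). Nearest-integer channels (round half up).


H=220°, S=0.44, L=0.79
C = (1-|2L-1|)×S = (1-|0.58|)×0.44 = 0.1848
H' = H/60 = 220/60 ≈ 3.6667; X = C×(1-|H' mod 2 - 1|) = 0.0616
m = L - C/2 = 0.79 - 0.0924 = 0.6976
Sector ⌊H'⌋ = 3 → (R',G',B') = (0.0, 0.0616, 0.1848)
RGB = ((R'+m)×255, (G'+m)×255, (B'+m)×255) = (177.888, 193.596, 225.012)
Round half up → RGB(178, 194, 225)


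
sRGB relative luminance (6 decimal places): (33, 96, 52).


Linearize each channel (sRGB transfer function): c = v/255; c_lin = c/12.92 if c ≤ 0.04045, else ((c+0.055)/1.055)^2.4
  R: 33/255 ≈ 0.129412 > 0.04045 → ((0.129412+0.055)/1.055)^2.4 ≈ 0.015209
  G: 96/255 ≈ 0.376471 > 0.04045 → ((0.376471+0.055)/1.055)^2.4 ≈ 0.116971
  B: 52/255 ≈ 0.203922 > 0.04045 → ((0.203922+0.055)/1.055)^2.4 ≈ 0.034340
R_lin = 0.015209, G_lin = 0.116971, B_lin = 0.034340
L = 0.2126×R + 0.7152×G + 0.0722×B
L = 0.2126×0.015209 + 0.7152×0.116971 + 0.0722×0.034340
L ≈ 0.089370


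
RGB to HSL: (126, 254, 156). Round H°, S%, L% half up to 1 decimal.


Normalize: R'=126/255≈0.4941, G'=254/255≈0.9961, B'=156/255≈0.6118
Max=254/255, Min=126/255, Δ=Max-Min=128/255
L = (Max+Min)/2 = (254+126)/510 = 380/510 = 0.74509… → L = 74.5%
L > 0.5 → S = Δ/(2-Max-Min) = 128/(510-254-126) = 128/130 = 0.98461… → S = 98.5%
(the 1/255 factors cancel in S and H, so raw channel differences can be used)
Max is G' → H = 60 × ((B-R)/Δ + 2) = 60 × ((156-126)/128 + 2)
  30/128 + 2 = 0.2343… + 2 = 2.2343…
  H = 60 × 2.2343… = 134.062…° → H = 134.1°
= HSL(134.1°, 98.5%, 74.5%)


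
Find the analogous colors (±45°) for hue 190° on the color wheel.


Base hue: 190°
Left analog: (190 - 45) mod 360 = 145°
Right analog: (190 + 45) mod 360 = 235°
Analogous hues = 145° and 235°


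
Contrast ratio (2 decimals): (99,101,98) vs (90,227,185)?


Linearize each sRGB channel c=v/255: c/12.92 if c ≤ 0.04045 else ((c+0.055)/1.055)^2.4
L = 0.2126×R_lin + 0.7152×G_lin + 0.0722×B_lin
Color 1 (99,101,98):
  R=99: 99/255≈0.3882 > 0.04045 → ((0.3882+0.055)/1.055)^2.4 ≈ 0.12477
  G=101: 101/255≈0.3961 > 0.04045 → ((0.3961+0.055)/1.055)^2.4 ≈ 0.13014
  B=98: 98/255≈0.3843 > 0.04045 → ((0.3843+0.055)/1.055)^2.4 ≈ 0.12214
  L1 = 0.2126×0.12477 + 0.7152×0.13014 + 0.0722×0.12214 ≈ 0.12842
Color 2 (90,227,185):
  R=90: 90/255≈0.3529 > 0.04045 → ((0.3529+0.055)/1.055)^2.4 ≈ 0.10224
  G=227: 227/255≈0.8902 > 0.04045 → ((0.8902+0.055)/1.055)^2.4 ≈ 0.76815
  B=185: 185/255≈0.7255 > 0.04045 → ((0.7255+0.055)/1.055)^2.4 ≈ 0.48515
  L2 = 0.2126×0.10224 + 0.7152×0.76815 + 0.0722×0.48515 ≈ 0.60615
Lighter = 0.60615, Darker = 0.12842
Ratio = (L_lighter + 0.05) / (L_darker + 0.05)
Ratio = (0.60615 + 0.05) / (0.12842 + 0.05) = 0.65615 / 0.17842 ≈ 3.6776
Ratio ≈ 3.68:1


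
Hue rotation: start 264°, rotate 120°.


New hue = (H + rotation) mod 360
New hue = (264 + 120) mod 360
= 384 mod 360
= 24°


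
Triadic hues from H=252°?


Triadic: equally spaced at 120° intervals
H1 = 252°
H2 = (252 + 120) mod 360 = 12°
H3 = (252 + 240) mod 360 = 132°
Triadic = 252°, 12°, 132°


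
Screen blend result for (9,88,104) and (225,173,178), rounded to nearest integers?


Screen: C = 255 - (255-A)×(255-B)/255, rounded to nearest integer
R: 255 - (255-9)×(255-225)/255 = 255 - 7380/255 ≈ 255 - 28.941 = 226.059 → 226
G: 255 - (255-88)×(255-173)/255 = 255 - 13694/255 ≈ 255 - 53.702 = 201.298 → 201
B: 255 - (255-104)×(255-178)/255 = 255 - 11627/255 ≈ 255 - 45.596 = 209.404 → 209
= RGB(226, 201, 209)


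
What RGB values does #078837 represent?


07 → 7 (R)
88 → 136 (G)
37 → 55 (B)
= RGB(7, 136, 55)


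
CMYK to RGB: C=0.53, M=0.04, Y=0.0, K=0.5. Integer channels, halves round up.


R = 255 × (1-C) × (1-K) = 255 × 0.47 × 0.50 = 59.925 → 60
G = 255 × (1-M) × (1-K) = 255 × 0.96 × 0.50 = 122.4 → 122
B = 255 × (1-Y) × (1-K) = 255 × 1.00 × 0.50 = 127.5 → 128
= RGB(60, 122, 128)


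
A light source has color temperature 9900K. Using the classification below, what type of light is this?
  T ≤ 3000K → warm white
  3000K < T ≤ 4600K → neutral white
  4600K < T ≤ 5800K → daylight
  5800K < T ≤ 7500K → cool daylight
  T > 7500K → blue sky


Temperature: 9900K
9900K > 7500K → blue sky
Classification: blue sky


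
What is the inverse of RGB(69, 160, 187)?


Invert: (255-R, 255-G, 255-B)
R: 255-69 = 186
G: 255-160 = 95
B: 255-187 = 68
= RGB(186, 95, 68)


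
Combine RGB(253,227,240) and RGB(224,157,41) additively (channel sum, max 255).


Additive: each channel = min(255, C₁+C₂)
R: 253+224 = 477 → 255
G: 227+157 = 384 → 255
B: 240+41 = 281 → 255
= RGB(255, 255, 255)


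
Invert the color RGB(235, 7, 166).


Invert: (255-R, 255-G, 255-B)
R: 255-235 = 20
G: 255-7 = 248
B: 255-166 = 89
= RGB(20, 248, 89)
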